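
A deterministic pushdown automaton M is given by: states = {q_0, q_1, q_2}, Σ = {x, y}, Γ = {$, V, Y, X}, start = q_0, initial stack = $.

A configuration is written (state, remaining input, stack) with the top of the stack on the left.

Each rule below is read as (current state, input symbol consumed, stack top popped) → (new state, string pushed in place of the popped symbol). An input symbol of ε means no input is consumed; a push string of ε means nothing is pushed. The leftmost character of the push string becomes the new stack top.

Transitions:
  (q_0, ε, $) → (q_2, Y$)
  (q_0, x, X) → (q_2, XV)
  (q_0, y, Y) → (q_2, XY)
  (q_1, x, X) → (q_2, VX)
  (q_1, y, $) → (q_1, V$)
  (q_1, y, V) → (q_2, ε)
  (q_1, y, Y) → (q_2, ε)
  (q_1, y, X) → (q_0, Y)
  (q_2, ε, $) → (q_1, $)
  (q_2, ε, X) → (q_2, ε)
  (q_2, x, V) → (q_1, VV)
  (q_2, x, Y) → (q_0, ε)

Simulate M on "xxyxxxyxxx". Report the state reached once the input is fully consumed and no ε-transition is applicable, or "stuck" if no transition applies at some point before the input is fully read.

(q_0, xxyxxxyxxx, $) ⊢ (q_2, xxyxxxyxxx, Y$) ⊢ (q_0, xyxxxyxxx, $) ⊢ (q_2, xyxxxyxxx, Y$) ⊢ (q_0, yxxxyxxx, $) ⊢ (q_2, yxxxyxxx, Y$)
No transition for (q_2, y, top Y); M blocks with input yxxxyxxx remaining.

stuck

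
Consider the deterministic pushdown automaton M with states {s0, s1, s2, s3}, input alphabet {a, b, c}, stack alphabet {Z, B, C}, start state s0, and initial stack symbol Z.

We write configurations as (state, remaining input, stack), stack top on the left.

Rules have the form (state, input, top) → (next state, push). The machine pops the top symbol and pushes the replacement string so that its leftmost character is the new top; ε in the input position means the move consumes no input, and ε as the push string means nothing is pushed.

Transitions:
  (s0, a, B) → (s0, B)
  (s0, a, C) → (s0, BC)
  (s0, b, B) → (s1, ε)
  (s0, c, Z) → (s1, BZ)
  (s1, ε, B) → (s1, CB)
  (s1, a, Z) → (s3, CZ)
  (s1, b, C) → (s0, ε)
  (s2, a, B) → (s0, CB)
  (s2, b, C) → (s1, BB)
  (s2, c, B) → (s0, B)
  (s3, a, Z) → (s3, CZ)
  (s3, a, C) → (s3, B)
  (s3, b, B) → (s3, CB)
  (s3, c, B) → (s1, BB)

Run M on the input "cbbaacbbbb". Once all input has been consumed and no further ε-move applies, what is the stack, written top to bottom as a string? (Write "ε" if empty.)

(s0, cbbaacbbbb, Z)
  read c, top Z: go to s1, push BZ → (s1, bbaacbbbb, BZ)
  ε-move, top B: go to s1, push CB → (s1, bbaacbbbb, CBZ)
  read b, top C: go to s0, push ε → (s0, baacbbbb, BZ)
  read b, top B: go to s1, push ε → (s1, aacbbbb, Z)
  read a, top Z: go to s3, push CZ → (s3, acbbbb, CZ)
  read a, top C: go to s3, push B → (s3, cbbbb, BZ)
  read c, top B: go to s1, push BB → (s1, bbbb, BBZ)
  ε-move, top B: go to s1, push CB → (s1, bbbb, CBBZ)
  read b, top C: go to s0, push ε → (s0, bbb, BBZ)
  read b, top B: go to s1, push ε → (s1, bb, BZ)
  ε-move, top B: go to s1, push CB → (s1, bb, CBZ)
  read b, top C: go to s0, push ε → (s0, b, BZ)
  read b, top B: go to s1, push ε → (s1, ε, Z)
All input consumed in state s1 with stack Z.

Z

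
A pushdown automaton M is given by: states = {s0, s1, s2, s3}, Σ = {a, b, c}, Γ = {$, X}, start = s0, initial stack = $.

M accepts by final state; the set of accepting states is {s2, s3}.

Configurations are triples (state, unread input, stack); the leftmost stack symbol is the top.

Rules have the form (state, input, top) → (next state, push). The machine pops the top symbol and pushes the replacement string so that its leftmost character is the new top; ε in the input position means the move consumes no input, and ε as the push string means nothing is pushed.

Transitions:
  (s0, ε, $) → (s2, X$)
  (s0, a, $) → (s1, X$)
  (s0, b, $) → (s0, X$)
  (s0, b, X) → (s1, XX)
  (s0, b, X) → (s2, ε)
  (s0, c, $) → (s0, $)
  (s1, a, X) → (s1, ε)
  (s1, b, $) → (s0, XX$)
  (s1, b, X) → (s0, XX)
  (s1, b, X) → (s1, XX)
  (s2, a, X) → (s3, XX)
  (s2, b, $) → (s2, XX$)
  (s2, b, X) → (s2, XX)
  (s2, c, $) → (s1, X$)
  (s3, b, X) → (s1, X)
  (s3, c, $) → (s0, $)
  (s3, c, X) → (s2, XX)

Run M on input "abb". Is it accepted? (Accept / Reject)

Accept

One accepting computation: (s0, abb, $) ⊢ (s1, bb, X$) ⊢ (s0, b, XX$) ⊢ (s2, ε, X$)
All input consumed and state s2 ∈ F.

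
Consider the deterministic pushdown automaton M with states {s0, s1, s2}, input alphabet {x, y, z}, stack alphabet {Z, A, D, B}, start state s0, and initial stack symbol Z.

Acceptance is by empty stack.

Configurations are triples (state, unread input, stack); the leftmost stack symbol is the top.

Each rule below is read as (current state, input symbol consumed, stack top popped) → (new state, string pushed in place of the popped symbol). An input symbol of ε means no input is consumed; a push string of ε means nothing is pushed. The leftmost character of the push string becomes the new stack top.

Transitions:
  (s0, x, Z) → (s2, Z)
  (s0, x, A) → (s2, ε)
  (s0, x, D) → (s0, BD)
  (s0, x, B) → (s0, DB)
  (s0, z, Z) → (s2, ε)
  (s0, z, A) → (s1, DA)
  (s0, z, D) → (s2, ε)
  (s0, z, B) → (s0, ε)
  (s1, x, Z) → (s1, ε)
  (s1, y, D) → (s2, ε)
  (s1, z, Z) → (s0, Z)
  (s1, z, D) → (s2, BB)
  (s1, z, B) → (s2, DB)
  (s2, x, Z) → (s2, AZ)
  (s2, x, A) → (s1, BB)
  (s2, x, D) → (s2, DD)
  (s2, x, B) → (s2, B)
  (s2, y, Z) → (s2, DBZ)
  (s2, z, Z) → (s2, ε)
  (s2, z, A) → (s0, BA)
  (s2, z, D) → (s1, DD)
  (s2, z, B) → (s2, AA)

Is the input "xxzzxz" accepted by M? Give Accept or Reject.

Accept

(s0, xxzzxz, Z)
  read x, top Z: go to s2, push Z → (s2, xzzxz, Z)
  read x, top Z: go to s2, push AZ → (s2, zzxz, AZ)
  read z, top A: go to s0, push BA → (s0, zxz, BAZ)
  read z, top B: go to s0, push ε → (s0, xz, AZ)
  read x, top A: go to s2, push ε → (s2, z, Z)
  read z, top Z: go to s2, push ε → (s2, ε, ε)
All input consumed and the stack is empty.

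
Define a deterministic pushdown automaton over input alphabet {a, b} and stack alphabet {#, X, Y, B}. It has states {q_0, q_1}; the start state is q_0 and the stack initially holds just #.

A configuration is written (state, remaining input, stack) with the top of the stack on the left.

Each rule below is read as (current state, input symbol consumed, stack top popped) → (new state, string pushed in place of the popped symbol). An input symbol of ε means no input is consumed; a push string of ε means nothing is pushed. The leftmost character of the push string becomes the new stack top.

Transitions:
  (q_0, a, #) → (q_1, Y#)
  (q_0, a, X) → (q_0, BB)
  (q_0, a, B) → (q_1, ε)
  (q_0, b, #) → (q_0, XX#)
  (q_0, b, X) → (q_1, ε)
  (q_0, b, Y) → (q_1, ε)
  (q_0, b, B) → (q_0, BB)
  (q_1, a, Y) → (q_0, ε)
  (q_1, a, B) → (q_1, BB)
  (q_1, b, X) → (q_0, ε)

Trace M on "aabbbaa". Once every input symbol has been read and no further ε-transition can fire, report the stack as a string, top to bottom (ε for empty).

#

(q_0, aabbbaa, #) ⊢ (q_1, abbbaa, Y#) ⊢ (q_0, bbbaa, #) ⊢ (q_0, bbaa, XX#) ⊢ (q_1, baa, X#) ⊢ (q_0, aa, #) ⊢ (q_1, a, Y#) ⊢ (q_0, ε, #)
All input consumed in state q_0 with stack #.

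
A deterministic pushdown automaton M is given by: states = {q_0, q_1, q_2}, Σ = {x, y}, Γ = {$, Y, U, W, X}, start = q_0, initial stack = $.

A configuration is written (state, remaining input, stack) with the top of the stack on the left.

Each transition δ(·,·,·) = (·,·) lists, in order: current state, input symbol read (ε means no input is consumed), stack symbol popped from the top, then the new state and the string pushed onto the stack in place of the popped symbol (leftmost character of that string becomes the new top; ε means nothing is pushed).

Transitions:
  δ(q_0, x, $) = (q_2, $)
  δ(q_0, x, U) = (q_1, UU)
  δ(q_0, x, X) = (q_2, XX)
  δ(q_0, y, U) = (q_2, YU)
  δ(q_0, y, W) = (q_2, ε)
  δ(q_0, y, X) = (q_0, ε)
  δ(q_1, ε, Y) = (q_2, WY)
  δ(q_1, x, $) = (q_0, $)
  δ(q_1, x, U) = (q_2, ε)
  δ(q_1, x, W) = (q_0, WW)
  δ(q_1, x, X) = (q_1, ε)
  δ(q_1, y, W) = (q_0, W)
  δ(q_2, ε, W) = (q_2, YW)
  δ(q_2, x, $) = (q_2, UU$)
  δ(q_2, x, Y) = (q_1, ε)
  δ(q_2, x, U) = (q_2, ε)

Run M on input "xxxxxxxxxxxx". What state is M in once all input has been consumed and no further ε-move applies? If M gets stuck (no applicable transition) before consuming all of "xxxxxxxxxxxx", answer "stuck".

q_2

(q_0, xxxxxxxxxxxx, $)
  read x, top $: go to q_2, push $ → (q_2, xxxxxxxxxxx, $)
  read x, top $: go to q_2, push UU$ → (q_2, xxxxxxxxxx, UU$)
  read x, top U: go to q_2, push ε → (q_2, xxxxxxxxx, U$)
  read x, top U: go to q_2, push ε → (q_2, xxxxxxxx, $)
  read x, top $: go to q_2, push UU$ → (q_2, xxxxxxx, UU$)
  read x, top U: go to q_2, push ε → (q_2, xxxxxx, U$)
  read x, top U: go to q_2, push ε → (q_2, xxxxx, $)
  read x, top $: go to q_2, push UU$ → (q_2, xxxx, UU$)
  read x, top U: go to q_2, push ε → (q_2, xxx, U$)
  read x, top U: go to q_2, push ε → (q_2, xx, $)
  read x, top $: go to q_2, push UU$ → (q_2, x, UU$)
  read x, top U: go to q_2, push ε → (q_2, ε, U$)
All input consumed; M is in state q_2.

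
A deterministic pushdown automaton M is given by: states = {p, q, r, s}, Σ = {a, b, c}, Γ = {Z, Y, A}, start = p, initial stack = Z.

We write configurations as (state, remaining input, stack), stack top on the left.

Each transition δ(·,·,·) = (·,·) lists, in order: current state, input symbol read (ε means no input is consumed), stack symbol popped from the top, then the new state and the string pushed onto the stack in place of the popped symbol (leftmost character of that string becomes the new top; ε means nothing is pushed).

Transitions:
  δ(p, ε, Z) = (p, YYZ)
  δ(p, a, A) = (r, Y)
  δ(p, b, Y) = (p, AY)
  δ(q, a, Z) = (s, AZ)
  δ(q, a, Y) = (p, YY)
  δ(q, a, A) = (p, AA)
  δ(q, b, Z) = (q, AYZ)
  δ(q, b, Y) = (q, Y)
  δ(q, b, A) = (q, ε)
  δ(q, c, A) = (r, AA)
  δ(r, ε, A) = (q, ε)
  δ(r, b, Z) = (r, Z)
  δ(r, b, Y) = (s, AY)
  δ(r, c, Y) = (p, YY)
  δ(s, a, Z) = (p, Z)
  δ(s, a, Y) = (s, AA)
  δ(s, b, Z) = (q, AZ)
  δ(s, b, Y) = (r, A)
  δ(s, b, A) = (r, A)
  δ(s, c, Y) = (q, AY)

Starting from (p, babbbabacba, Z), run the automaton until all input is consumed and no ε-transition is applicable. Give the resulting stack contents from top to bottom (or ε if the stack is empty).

(p, babbbabacba, Z) ⊢ (p, babbbabacba, YYZ) ⊢ (p, abbbabacba, AYYZ) ⊢ (r, bbbabacba, YYYZ) ⊢ (s, bbabacba, AYYYZ) ⊢ (r, babacba, AYYYZ) ⊢ (q, babacba, YYYZ) ⊢ (q, abacba, YYYZ) ⊢ (p, bacba, YYYYZ) ⊢ (p, acba, AYYYYZ) ⊢ (r, cba, YYYYYZ) ⊢ (p, ba, YYYYYYZ) ⊢ (p, a, AYYYYYYZ) ⊢ (r, ε, YYYYYYYZ)
All input consumed in state r with stack YYYYYYYZ.

YYYYYYYZ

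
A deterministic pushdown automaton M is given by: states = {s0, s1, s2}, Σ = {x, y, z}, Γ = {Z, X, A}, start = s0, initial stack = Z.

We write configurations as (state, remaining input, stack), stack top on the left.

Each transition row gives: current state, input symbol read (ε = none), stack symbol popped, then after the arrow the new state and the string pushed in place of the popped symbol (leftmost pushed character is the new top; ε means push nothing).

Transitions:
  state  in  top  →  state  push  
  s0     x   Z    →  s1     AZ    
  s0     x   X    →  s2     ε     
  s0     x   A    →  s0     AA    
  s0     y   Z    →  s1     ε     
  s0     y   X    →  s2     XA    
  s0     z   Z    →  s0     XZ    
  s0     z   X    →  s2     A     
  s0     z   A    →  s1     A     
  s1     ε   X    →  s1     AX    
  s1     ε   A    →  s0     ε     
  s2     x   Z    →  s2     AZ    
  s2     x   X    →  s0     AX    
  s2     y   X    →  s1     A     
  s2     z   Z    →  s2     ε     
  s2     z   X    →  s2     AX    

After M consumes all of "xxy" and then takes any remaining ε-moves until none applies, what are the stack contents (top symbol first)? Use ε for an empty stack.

(s0, xxy, Z)
  read x, top Z: go to s1, push AZ → (s1, xy, AZ)
  ε-move, top A: go to s0, push ε → (s0, xy, Z)
  read x, top Z: go to s1, push AZ → (s1, y, AZ)
  ε-move, top A: go to s0, push ε → (s0, y, Z)
  read y, top Z: go to s1, push ε → (s1, ε, ε)
All input consumed in state s1 with stack ε.

ε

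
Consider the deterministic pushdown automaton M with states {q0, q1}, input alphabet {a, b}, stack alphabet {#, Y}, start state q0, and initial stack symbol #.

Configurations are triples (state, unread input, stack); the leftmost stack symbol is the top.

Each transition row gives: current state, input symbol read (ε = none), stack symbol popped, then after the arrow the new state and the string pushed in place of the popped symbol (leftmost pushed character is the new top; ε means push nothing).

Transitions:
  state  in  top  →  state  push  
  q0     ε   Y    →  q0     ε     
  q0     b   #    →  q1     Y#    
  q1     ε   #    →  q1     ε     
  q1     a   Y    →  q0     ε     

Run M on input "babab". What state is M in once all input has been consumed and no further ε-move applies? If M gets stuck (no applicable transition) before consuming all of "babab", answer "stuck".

q1

(q0, babab, #) ⊢ (q1, abab, Y#) ⊢ (q0, bab, #) ⊢ (q1, ab, Y#) ⊢ (q0, b, #) ⊢ (q1, ε, Y#)
All input consumed; M is in state q1.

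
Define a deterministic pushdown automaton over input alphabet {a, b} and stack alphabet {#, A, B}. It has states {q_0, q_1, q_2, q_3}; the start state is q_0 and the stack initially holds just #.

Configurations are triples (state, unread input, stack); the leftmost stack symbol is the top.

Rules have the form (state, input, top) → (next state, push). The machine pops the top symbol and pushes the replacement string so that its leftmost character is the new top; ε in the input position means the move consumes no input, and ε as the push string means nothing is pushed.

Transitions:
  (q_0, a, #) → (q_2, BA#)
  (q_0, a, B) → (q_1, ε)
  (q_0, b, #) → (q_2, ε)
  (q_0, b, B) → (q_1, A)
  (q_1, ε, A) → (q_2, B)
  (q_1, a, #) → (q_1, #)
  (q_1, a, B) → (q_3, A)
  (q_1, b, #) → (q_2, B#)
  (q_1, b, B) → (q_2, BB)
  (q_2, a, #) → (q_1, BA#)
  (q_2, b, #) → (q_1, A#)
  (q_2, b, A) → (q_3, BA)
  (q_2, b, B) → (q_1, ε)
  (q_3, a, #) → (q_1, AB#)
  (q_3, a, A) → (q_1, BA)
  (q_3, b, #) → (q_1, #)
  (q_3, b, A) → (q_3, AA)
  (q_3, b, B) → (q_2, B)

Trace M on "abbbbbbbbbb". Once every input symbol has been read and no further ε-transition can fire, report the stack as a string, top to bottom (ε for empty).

(q_0, abbbbbbbbbb, #) ⊢ (q_2, bbbbbbbbbb, BA#) ⊢ (q_1, bbbbbbbbb, A#) ⊢ (q_2, bbbbbbbbb, B#) ⊢ (q_1, bbbbbbbb, #) ⊢ (q_2, bbbbbbb, B#) ⊢ (q_1, bbbbbb, #) ⊢ (q_2, bbbbb, B#) ⊢ (q_1, bbbb, #) ⊢ (q_2, bbb, B#) ⊢ (q_1, bb, #) ⊢ (q_2, b, B#) ⊢ (q_1, ε, #)
All input consumed in state q_1 with stack #.

#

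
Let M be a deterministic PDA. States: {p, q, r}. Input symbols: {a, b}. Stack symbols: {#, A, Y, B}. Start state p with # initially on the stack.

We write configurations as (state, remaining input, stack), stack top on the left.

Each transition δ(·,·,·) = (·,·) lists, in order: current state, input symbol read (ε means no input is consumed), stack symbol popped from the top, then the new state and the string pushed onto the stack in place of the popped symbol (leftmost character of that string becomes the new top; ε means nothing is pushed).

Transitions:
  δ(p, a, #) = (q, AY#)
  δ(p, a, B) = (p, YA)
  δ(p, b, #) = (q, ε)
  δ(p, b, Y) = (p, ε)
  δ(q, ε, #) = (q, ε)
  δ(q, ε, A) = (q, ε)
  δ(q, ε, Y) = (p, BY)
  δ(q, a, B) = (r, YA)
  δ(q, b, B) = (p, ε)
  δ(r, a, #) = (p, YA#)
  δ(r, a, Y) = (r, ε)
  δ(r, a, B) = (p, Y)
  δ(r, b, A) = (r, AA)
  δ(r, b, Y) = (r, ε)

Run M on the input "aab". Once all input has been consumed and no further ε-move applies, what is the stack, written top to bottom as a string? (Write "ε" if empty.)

AY#

(p, aab, #)
  read a, top #: go to q, push AY# → (q, ab, AY#)
  ε-move, top A: go to q, push ε → (q, ab, Y#)
  ε-move, top Y: go to p, push BY → (p, ab, BY#)
  read a, top B: go to p, push YA → (p, b, YAY#)
  read b, top Y: go to p, push ε → (p, ε, AY#)
All input consumed in state p with stack AY#.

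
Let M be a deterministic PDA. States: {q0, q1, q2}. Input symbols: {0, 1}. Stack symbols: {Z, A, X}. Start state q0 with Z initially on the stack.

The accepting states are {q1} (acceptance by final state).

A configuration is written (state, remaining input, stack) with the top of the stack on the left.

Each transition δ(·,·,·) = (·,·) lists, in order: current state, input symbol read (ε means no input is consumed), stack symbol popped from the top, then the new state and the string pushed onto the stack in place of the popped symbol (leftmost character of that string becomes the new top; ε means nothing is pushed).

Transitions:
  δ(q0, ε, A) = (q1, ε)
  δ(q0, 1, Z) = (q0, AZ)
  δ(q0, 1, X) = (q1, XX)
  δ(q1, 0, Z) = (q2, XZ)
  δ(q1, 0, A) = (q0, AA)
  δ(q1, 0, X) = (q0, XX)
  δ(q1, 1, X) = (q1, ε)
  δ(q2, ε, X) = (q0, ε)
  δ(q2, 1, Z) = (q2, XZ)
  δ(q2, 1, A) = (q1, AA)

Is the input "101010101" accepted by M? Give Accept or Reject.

(q0, 101010101, Z) ⊢ (q0, 01010101, AZ) ⊢ (q1, 01010101, Z) ⊢ (q2, 1010101, XZ) ⊢ (q0, 1010101, Z) ⊢ (q0, 010101, AZ) ⊢ (q1, 010101, Z) ⊢ (q2, 10101, XZ) ⊢ (q0, 10101, Z) ⊢ (q0, 0101, AZ) ⊢ (q1, 0101, Z) ⊢ (q2, 101, XZ) ⊢ (q0, 101, Z) ⊢ (q0, 01, AZ) ⊢ (q1, 01, Z) ⊢ (q2, 1, XZ) ⊢ (q0, 1, Z) ⊢ (q0, ε, AZ) ⊢ (q1, ε, Z)
All input consumed; state q1 ∈ F.

Accept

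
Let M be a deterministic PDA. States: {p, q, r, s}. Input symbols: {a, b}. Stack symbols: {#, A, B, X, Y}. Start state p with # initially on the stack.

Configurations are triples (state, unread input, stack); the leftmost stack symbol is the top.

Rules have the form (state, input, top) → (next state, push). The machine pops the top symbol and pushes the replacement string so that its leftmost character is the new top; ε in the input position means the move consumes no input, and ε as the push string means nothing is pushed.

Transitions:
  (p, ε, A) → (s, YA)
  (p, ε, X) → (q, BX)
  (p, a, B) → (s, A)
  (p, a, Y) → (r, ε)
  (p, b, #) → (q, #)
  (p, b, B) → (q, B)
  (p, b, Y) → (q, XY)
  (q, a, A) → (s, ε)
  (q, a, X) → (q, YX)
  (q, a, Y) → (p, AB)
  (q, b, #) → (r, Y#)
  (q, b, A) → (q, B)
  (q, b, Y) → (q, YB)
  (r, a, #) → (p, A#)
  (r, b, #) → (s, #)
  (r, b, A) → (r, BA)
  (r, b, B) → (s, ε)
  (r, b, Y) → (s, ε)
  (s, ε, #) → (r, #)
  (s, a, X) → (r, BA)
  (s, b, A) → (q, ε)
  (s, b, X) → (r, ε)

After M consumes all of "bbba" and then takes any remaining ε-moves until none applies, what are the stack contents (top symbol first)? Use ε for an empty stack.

(p, bbba, #)
  read b, top #: go to q, push # → (q, bba, #)
  read b, top #: go to r, push Y# → (r, ba, Y#)
  read b, top Y: go to s, push ε → (s, a, #)
  ε-move, top #: go to r, push # → (r, a, #)
  read a, top #: go to p, push A# → (p, ε, A#)
  ε-move, top A: go to s, push YA → (s, ε, YA#)
All input consumed in state s with stack YA#.

YA#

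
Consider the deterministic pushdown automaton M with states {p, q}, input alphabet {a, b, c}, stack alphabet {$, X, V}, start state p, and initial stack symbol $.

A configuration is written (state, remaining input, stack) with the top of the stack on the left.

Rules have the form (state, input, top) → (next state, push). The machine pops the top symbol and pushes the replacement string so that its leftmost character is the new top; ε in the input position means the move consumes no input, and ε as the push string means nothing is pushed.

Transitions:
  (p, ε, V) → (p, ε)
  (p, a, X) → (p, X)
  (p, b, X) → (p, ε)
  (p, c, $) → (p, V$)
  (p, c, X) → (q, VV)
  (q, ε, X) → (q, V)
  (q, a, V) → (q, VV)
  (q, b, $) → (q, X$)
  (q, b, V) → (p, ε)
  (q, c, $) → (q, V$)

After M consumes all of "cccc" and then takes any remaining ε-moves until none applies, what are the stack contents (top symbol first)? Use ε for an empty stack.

(p, cccc, $)
  read c, top $: go to p, push V$ → (p, ccc, V$)
  ε-move, top V: go to p, push ε → (p, ccc, $)
  read c, top $: go to p, push V$ → (p, cc, V$)
  ε-move, top V: go to p, push ε → (p, cc, $)
  read c, top $: go to p, push V$ → (p, c, V$)
  ε-move, top V: go to p, push ε → (p, c, $)
  read c, top $: go to p, push V$ → (p, ε, V$)
  ε-move, top V: go to p, push ε → (p, ε, $)
All input consumed in state p with stack $.

$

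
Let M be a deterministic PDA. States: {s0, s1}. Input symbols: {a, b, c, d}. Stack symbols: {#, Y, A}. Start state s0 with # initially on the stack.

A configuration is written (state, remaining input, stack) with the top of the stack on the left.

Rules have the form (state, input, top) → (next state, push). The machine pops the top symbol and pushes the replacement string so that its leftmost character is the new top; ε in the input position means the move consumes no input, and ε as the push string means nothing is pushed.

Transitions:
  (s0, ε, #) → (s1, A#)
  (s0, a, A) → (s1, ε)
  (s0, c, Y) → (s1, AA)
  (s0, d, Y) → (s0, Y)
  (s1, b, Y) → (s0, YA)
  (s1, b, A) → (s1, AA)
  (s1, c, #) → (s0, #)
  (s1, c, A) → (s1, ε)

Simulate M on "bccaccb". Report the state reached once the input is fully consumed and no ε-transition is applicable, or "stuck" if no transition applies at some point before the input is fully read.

(s0, bccaccb, #) ⊢ (s1, bccaccb, A#) ⊢ (s1, ccaccb, AA#) ⊢ (s1, caccb, A#) ⊢ (s1, accb, #)
No transition for (s1, a, top #); M blocks with input accb remaining.

stuck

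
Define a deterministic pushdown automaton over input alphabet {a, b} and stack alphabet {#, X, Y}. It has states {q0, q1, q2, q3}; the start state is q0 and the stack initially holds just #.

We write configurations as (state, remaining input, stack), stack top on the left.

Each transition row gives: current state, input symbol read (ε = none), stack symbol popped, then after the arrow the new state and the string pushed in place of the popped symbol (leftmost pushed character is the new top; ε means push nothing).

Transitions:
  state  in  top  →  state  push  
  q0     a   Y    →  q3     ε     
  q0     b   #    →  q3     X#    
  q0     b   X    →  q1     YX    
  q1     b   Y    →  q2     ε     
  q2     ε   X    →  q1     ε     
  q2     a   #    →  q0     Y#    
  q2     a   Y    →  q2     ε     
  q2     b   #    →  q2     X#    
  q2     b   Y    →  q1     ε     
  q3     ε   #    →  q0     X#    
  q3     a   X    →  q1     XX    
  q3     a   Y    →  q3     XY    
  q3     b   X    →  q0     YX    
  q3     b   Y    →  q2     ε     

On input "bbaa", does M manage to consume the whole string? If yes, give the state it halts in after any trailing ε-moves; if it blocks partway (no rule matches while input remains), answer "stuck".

q1

(q0, bbaa, #)
  read b, top #: go to q3, push X# → (q3, baa, X#)
  read b, top X: go to q0, push YX → (q0, aa, YX#)
  read a, top Y: go to q3, push ε → (q3, a, X#)
  read a, top X: go to q1, push XX → (q1, ε, XX#)
All input consumed; M is in state q1.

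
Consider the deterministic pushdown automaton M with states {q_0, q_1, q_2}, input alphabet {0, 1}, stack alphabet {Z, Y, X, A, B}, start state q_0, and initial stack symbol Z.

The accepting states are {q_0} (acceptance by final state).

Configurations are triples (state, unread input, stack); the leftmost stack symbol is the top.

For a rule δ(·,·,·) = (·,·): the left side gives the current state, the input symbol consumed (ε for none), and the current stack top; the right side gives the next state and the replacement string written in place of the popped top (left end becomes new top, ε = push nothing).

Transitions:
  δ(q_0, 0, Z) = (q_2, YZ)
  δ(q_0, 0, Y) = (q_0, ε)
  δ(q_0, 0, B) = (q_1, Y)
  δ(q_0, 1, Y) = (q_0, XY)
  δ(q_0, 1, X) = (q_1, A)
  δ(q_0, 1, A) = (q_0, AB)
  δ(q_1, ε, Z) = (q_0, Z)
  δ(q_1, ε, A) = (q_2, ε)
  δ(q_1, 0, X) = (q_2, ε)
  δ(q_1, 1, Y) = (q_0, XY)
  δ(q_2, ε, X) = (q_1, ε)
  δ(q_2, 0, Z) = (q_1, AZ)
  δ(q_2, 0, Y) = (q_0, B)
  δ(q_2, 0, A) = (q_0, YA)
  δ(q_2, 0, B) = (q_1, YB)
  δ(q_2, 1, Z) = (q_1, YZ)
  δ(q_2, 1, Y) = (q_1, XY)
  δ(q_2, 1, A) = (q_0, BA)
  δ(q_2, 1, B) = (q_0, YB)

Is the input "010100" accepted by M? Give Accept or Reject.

Accept

(q_0, 010100, Z)
  read 0, top Z: go to q_2, push YZ → (q_2, 10100, YZ)
  read 1, top Y: go to q_1, push XY → (q_1, 0100, XYZ)
  read 0, top X: go to q_2, push ε → (q_2, 100, YZ)
  read 1, top Y: go to q_1, push XY → (q_1, 00, XYZ)
  read 0, top X: go to q_2, push ε → (q_2, 0, YZ)
  read 0, top Y: go to q_0, push B → (q_0, ε, BZ)
All input consumed; state q_0 ∈ F.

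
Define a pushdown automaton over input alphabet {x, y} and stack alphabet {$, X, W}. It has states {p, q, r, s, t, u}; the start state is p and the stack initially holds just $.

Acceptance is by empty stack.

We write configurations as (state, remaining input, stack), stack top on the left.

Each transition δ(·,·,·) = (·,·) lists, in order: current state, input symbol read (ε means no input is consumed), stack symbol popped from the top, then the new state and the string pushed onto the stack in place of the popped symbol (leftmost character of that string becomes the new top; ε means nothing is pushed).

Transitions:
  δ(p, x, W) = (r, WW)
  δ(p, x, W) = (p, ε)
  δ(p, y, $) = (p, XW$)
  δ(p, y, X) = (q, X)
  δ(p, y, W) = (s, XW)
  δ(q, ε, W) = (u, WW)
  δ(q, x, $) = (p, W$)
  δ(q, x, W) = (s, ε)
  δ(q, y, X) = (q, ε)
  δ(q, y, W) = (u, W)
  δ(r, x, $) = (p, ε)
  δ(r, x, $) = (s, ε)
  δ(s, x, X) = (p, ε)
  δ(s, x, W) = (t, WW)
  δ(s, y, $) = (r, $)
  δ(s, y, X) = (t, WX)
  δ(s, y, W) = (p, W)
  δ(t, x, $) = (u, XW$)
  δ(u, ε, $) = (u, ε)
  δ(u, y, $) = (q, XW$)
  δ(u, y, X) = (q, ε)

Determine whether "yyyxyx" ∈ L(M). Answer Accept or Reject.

One accepting computation: (p, yyyxyx, $) ⊢ (p, yyxyx, XW$) ⊢ (q, yxyx, XW$) ⊢ (q, xyx, W$) ⊢ (s, yx, $) ⊢ (r, x, $) ⊢ (p, ε, ε)
All input consumed and the stack is empty.

Accept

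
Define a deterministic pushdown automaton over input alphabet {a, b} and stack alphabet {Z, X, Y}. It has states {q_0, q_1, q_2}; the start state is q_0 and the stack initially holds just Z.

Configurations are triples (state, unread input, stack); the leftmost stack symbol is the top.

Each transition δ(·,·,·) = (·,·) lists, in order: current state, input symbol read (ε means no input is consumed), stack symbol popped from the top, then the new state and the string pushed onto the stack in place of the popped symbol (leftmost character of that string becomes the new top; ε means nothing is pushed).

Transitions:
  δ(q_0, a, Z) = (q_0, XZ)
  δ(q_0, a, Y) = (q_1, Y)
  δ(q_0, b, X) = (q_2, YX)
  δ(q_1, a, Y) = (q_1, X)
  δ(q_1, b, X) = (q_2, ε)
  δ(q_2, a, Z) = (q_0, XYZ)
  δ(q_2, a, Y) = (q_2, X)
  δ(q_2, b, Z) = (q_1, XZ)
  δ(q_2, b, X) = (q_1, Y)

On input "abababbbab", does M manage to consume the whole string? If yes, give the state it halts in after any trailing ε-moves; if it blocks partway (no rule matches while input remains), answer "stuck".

(q_0, abababbbab, Z)
  read a, top Z: go to q_0, push XZ → (q_0, bababbbab, XZ)
  read b, top X: go to q_2, push YX → (q_2, ababbbab, YXZ)
  read a, top Y: go to q_2, push X → (q_2, babbbab, XXZ)
  read b, top X: go to q_1, push Y → (q_1, abbbab, YXZ)
  read a, top Y: go to q_1, push X → (q_1, bbbab, XXZ)
  read b, top X: go to q_2, push ε → (q_2, bbab, XZ)
  read b, top X: go to q_1, push Y → (q_1, bab, YZ)
No transition for (q_1, b, top Y); M blocks with input bab remaining.

stuck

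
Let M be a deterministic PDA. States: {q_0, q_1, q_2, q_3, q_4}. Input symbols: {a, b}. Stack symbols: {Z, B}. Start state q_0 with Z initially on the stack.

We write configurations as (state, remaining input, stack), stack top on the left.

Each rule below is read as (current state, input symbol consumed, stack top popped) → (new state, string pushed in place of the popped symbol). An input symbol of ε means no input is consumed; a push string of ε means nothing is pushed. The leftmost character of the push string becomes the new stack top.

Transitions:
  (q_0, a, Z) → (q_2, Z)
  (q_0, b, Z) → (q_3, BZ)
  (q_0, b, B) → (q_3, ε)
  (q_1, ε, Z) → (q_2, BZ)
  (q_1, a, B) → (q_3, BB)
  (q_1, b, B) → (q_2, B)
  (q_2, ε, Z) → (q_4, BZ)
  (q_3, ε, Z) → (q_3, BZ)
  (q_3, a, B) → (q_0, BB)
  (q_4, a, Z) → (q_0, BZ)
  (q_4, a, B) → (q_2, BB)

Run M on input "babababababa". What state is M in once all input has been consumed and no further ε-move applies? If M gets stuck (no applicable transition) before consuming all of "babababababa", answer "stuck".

(q_0, babababababa, Z) ⊢ (q_3, abababababa, BZ) ⊢ (q_0, bababababa, BBZ) ⊢ (q_3, ababababa, BZ) ⊢ (q_0, babababa, BBZ) ⊢ (q_3, abababa, BZ) ⊢ (q_0, bababa, BBZ) ⊢ (q_3, ababa, BZ) ⊢ (q_0, baba, BBZ) ⊢ (q_3, aba, BZ) ⊢ (q_0, ba, BBZ) ⊢ (q_3, a, BZ) ⊢ (q_0, ε, BBZ)
All input consumed; M is in state q_0.

q_0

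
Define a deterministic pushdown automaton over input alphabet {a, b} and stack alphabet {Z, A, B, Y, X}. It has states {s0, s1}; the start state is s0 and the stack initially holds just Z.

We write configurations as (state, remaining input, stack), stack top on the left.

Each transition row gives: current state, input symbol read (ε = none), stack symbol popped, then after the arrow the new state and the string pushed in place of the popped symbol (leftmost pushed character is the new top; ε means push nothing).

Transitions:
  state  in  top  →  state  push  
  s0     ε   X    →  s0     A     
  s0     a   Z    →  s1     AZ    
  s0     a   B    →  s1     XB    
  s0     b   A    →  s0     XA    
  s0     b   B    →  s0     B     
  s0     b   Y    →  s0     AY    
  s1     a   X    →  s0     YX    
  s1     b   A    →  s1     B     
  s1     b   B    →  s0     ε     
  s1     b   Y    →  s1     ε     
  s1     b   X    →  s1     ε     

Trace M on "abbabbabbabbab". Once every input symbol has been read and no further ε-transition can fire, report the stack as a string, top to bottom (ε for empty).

BZ

(s0, abbabbabbabbab, Z) ⊢ (s1, bbabbabbabbab, AZ) ⊢ (s1, babbabbabbab, BZ) ⊢ (s0, abbabbabbab, Z) ⊢ (s1, bbabbabbab, AZ) ⊢ (s1, babbabbab, BZ) ⊢ (s0, abbabbab, Z) ⊢ (s1, bbabbab, AZ) ⊢ (s1, babbab, BZ) ⊢ (s0, abbab, Z) ⊢ (s1, bbab, AZ) ⊢ (s1, bab, BZ) ⊢ (s0, ab, Z) ⊢ (s1, b, AZ) ⊢ (s1, ε, BZ)
All input consumed in state s1 with stack BZ.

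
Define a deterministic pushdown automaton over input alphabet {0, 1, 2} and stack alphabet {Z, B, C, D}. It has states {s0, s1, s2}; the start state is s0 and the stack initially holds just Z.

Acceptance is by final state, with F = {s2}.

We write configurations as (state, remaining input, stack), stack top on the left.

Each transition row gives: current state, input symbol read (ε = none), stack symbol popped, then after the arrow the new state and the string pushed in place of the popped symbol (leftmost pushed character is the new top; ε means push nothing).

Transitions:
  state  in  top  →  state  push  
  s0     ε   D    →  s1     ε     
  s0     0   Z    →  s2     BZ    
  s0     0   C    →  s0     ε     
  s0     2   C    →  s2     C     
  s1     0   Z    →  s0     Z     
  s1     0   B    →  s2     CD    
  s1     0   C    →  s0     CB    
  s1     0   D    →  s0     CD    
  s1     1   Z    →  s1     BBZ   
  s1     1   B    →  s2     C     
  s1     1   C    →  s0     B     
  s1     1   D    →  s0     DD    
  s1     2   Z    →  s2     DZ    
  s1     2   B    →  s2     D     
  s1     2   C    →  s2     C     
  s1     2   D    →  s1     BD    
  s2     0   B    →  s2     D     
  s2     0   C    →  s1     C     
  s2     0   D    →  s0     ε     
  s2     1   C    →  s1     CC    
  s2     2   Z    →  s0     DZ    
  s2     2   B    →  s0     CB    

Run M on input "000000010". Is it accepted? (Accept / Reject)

(s0, 000000010, Z) ⊢ (s2, 00000010, BZ) ⊢ (s2, 0000010, DZ) ⊢ (s0, 000010, Z) ⊢ (s2, 00010, BZ) ⊢ (s2, 0010, DZ) ⊢ (s0, 010, Z) ⊢ (s2, 10, BZ)
No transition applies at (s2, 10, BZ); input not fully consumed.

Reject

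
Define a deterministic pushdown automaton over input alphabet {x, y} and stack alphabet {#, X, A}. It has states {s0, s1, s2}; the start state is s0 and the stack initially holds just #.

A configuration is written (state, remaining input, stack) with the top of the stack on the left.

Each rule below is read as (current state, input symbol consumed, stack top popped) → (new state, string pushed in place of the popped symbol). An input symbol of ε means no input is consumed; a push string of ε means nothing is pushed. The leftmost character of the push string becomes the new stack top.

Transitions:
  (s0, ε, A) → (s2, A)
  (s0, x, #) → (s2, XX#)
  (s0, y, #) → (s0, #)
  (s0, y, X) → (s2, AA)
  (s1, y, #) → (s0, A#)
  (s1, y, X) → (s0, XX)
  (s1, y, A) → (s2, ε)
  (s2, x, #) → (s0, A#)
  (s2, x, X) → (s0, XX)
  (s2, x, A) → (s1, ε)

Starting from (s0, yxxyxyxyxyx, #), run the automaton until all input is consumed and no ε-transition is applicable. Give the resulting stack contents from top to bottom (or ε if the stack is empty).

(s0, yxxyxyxyxyx, #) ⊢ (s0, xxyxyxyxyx, #) ⊢ (s2, xyxyxyxyx, XX#) ⊢ (s0, yxyxyxyx, XXX#) ⊢ (s2, xyxyxyx, AAXX#) ⊢ (s1, yxyxyx, AXX#) ⊢ (s2, xyxyx, XX#) ⊢ (s0, yxyx, XXX#) ⊢ (s2, xyx, AAXX#) ⊢ (s1, yx, AXX#) ⊢ (s2, x, XX#) ⊢ (s0, ε, XXX#)
All input consumed in state s0 with stack XXX#.

XXX#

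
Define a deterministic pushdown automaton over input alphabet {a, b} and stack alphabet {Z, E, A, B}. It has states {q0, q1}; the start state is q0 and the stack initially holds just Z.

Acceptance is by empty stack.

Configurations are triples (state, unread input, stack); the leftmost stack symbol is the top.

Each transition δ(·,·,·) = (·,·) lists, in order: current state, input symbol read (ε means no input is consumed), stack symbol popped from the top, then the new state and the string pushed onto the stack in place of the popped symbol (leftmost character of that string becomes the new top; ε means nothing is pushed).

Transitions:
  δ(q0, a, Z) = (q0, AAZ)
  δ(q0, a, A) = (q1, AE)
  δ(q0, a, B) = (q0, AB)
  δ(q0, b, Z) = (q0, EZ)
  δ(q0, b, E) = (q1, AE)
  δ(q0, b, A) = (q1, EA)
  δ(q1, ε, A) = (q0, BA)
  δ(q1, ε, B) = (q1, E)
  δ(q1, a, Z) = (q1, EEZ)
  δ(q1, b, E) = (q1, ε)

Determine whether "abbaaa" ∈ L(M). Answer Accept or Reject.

Reject

(q0, abbaaa, Z)
  read a, top Z: go to q0, push AAZ → (q0, bbaaa, AAZ)
  read b, top A: go to q1, push EA → (q1, baaa, EAAZ)
  read b, top E: go to q1, push ε → (q1, aaa, AAZ)
  ε-move, top A: go to q0, push BA → (q0, aaa, BAAZ)
  read a, top B: go to q0, push AB → (q0, aa, ABAAZ)
  read a, top A: go to q1, push AE → (q1, a, AEBAAZ)
  ε-move, top A: go to q0, push BA → (q0, a, BAEBAAZ)
  read a, top B: go to q0, push AB → (q0, ε, ABAEBAAZ)
All input consumed; stack is ABAEBAAZ, not empty, and no further ε-move applies.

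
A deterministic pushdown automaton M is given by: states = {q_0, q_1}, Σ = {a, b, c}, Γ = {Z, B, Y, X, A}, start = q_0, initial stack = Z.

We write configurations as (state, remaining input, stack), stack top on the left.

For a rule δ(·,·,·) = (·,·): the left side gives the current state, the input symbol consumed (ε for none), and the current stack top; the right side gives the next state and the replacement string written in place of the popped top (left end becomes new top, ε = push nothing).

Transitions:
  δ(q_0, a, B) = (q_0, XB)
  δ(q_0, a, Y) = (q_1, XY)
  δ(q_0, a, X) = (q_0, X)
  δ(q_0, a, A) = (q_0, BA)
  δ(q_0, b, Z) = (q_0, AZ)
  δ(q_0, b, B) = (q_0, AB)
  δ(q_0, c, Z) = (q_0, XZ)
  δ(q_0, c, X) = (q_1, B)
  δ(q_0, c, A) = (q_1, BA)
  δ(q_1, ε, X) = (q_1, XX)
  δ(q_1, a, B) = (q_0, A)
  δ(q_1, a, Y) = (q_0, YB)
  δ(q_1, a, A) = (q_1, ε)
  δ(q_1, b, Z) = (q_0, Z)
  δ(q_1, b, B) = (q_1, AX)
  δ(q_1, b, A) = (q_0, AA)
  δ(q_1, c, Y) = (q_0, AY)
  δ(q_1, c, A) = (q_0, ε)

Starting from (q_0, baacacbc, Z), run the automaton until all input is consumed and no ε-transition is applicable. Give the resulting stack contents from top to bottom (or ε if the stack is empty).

XABAZ

(q_0, baacacbc, Z)
  read b, top Z: go to q_0, push AZ → (q_0, aacacbc, AZ)
  read a, top A: go to q_0, push BA → (q_0, acacbc, BAZ)
  read a, top B: go to q_0, push XB → (q_0, cacbc, XBAZ)
  read c, top X: go to q_1, push B → (q_1, acbc, BBAZ)
  read a, top B: go to q_0, push A → (q_0, cbc, ABAZ)
  read c, top A: go to q_1, push BA → (q_1, bc, BABAZ)
  read b, top B: go to q_1, push AX → (q_1, c, AXABAZ)
  read c, top A: go to q_0, push ε → (q_0, ε, XABAZ)
All input consumed in state q_0 with stack XABAZ.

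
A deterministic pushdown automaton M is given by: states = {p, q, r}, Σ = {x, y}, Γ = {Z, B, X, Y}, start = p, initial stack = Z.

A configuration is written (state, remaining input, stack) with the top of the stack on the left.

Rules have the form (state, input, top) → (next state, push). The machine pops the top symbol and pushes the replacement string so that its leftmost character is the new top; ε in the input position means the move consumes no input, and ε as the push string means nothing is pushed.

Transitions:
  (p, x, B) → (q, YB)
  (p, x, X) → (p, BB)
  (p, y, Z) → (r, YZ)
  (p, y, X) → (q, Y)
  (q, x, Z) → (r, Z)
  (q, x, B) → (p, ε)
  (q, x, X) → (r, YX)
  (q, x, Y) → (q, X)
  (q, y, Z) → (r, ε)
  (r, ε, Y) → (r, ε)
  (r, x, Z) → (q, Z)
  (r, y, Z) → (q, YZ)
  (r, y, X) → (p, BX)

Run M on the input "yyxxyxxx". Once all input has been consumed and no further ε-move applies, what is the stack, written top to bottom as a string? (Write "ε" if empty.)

(p, yyxxyxxx, Z)
  read y, top Z: go to r, push YZ → (r, yxxyxxx, YZ)
  ε-move, top Y: go to r, push ε → (r, yxxyxxx, Z)
  read y, top Z: go to q, push YZ → (q, xxyxxx, YZ)
  read x, top Y: go to q, push X → (q, xyxxx, XZ)
  read x, top X: go to r, push YX → (r, yxxx, YXZ)
  ε-move, top Y: go to r, push ε → (r, yxxx, XZ)
  read y, top X: go to p, push BX → (p, xxx, BXZ)
  read x, top B: go to q, push YB → (q, xx, YBXZ)
  read x, top Y: go to q, push X → (q, x, XBXZ)
  read x, top X: go to r, push YX → (r, ε, YXBXZ)
  ε-move, top Y: go to r, push ε → (r, ε, XBXZ)
All input consumed in state r with stack XBXZ.

XBXZ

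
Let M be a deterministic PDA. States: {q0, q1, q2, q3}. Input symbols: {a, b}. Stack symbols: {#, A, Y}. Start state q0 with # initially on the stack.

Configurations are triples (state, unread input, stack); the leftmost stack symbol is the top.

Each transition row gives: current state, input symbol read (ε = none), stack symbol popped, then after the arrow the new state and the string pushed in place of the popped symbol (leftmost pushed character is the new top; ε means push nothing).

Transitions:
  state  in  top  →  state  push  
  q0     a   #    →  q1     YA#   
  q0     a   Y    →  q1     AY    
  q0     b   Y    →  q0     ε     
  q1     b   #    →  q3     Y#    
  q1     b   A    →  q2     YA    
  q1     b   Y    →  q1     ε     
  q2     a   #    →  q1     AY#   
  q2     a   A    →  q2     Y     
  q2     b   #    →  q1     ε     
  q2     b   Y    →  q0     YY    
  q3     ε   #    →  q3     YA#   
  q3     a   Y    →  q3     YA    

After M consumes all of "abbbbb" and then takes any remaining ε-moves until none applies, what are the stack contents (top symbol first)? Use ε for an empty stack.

A#

(q0, abbbbb, #)
  read a, top #: go to q1, push YA# → (q1, bbbbb, YA#)
  read b, top Y: go to q1, push ε → (q1, bbbb, A#)
  read b, top A: go to q2, push YA → (q2, bbb, YA#)
  read b, top Y: go to q0, push YY → (q0, bb, YYA#)
  read b, top Y: go to q0, push ε → (q0, b, YA#)
  read b, top Y: go to q0, push ε → (q0, ε, A#)
All input consumed in state q0 with stack A#.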